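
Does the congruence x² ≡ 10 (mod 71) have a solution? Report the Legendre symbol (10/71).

Pull out 2: since 71 ≡ 7 (mod 8), (2/71) = +1.
Reciprocity: 5 ≡ 1 and 71 ≡ 3 (mod 4), so (5/71) = +(71/5).
Reduce top mod 5: now compute (1/5).
Reached (1/5) = 1. Collecting the sign flips along the way, the symbol is +1.

1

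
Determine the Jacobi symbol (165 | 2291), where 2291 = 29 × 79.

Reciprocity: 165 ≡ 1 and 2291 ≡ 3 (mod 4), so (165/2291) = +(2291/165).
Reduce top mod 165: now compute (146/165).
Pull out 2: since 165 ≡ 5 (mod 8), (2/165) = -1.
Reciprocity: 73 ≡ 1 and 165 ≡ 1 (mod 4), so (73/165) = +(165/73).
Reduce top mod 73: now compute (19/73).
Reciprocity: 19 ≡ 3 and 73 ≡ 1 (mod 4), so (19/73) = +(73/19).
Reduce top mod 19: now compute (16/19).
Pull out 2^4: since 19 ≡ 3 (mod 8), (2/19) = -1, so (2/19)^4 = +1.
Reached (1/19) = 1. Collecting the sign flips along the way, the symbol is -1.

-1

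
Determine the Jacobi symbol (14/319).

-1

Pull out 2: since 319 ≡ 7 (mod 8), (2/319) = +1.
Reciprocity: 7 ≡ 3 and 319 ≡ 3 (mod 4), so (7/319) = −(319/7).
Reduce top mod 7: now compute (4/7).
Pull out 2^2: since 7 ≡ 7 (mod 8), (2/7) = +1, so (2/7)^2 = +1.
Reached (1/7) = 1. Collecting the sign flips along the way, the symbol is -1.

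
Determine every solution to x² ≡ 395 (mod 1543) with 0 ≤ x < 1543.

59, 1484

Since 1543 ≡ 3 (mod 4), a square root of 395 is 395^((1543+1)/4) = 395^386 mod 1543.
Repeated squaring: 395^2≡182, 395^4≡721, 395^8≡1393, 395^16≡898, 395^32≡958, 395^64≡1222, 395^128≡1203, 395^256≡1418 (mod 1543).
395^386 = 395^(256+128+2) ≡ 1484 (mod 1543).
Check: 1484² = 2202256 ≡ 395 (mod 1543). The two roots are 59 and 1484.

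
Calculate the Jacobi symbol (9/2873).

1

Reciprocity: 9 ≡ 1 and 2873 ≡ 1 (mod 4), so (9/2873) = +(2873/9).
Reduce top mod 9: now compute (2/9).
Pull out 2: since 9 ≡ 1 (mod 8), (2/9) = +1.
Reached (1/9) = 1. Collecting the sign flips along the way, the symbol is +1.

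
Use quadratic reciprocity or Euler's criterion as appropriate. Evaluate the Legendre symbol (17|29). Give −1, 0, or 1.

-1

Reciprocity: 17 ≡ 1 and 29 ≡ 1 (mod 4), so (17/29) = +(29/17).
Reduce top mod 17: now compute (12/17).
Pull out 2^2: since 17 ≡ 1 (mod 8), (2/17) = +1, so (2/17)^2 = +1.
Reciprocity: 3 ≡ 3 and 17 ≡ 1 (mod 4), so (3/17) = +(17/3).
Reduce top mod 3: now compute (2/3).
Pull out 2: since 3 ≡ 3 (mod 8), (2/3) = -1.
Reached (1/3) = 1. Collecting the sign flips along the way, the symbol is -1.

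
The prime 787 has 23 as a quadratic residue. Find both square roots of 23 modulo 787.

173, 614

Since 787 ≡ 3 (mod 4), a square root of 23 is 23^((787+1)/4) = 23^197 mod 787.
Repeated squaring: 23^2≡529, 23^4≡456, 23^8≡168, 23^16≡679, 23^32≡646, 23^64≡206, 23^128≡725 (mod 787).
23^197 = 23^(128+64+4+1) ≡ 173 (mod 787).
Check: 173² = 29929 ≡ 23 (mod 787). The two roots are 173 and 614.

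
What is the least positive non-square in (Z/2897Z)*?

(2/2897) = +1, so 2 is a residue.
(3/2897) = −1, so 3 is the smallest positive non-residue mod 2897.

3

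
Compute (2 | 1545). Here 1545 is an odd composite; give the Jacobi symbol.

1

Pull out 2: since 1545 ≡ 1 (mod 8), (2/1545) = +1.
Reached (1/1545) = 1. Collecting the sign flips along the way, the symbol is +1.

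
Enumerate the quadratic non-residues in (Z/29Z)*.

Square k = 1,…,14 (k and 29−k give the same square):
1²=1, 2²=4, 3²=9, 4²=16, 5²=25, 6²≡7, 7²≡20, 8²≡6, 9²≡23, 10²≡13, 11²≡5, 12²≡28, 13²≡24, 14²≡22 (mod 29).
The residues are {1, 4, 5, 6, 7, 9, 13, 16, 20, 22, 23, 24, 25, 28}; the non-residues are the remaining 14 nonzero classes.

2, 3, 8, 10, 11, 12, 14, 15, 17, 18, 19, 21, 26, 27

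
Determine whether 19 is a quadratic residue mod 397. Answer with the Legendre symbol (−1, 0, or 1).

1

Euler's criterion: (19/397) ≡ 19^198 (mod 397).
19^2 ≡ 361 (mod 397)
19^4 ≡ 105 (mod 397)
19^8 ≡ 306 (mod 397)
19^16 ≡ 341 (mod 397)
19^32 ≡ 357 (mod 397)
19^64 ≡ 12 (mod 397)
19^128 ≡ 144 (mod 397)
19^198 = 19^(128+64+4+2) ≡ 1 (mod 397).
Result is 1, so (19/397) = 1.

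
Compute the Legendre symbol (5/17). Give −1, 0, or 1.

-1

Reciprocity: 5 ≡ 1 and 17 ≡ 1 (mod 4), so (5/17) = +(17/5).
Reduce top mod 5: now compute (2/5).
Pull out 2: since 5 ≡ 5 (mod 8), (2/5) = -1.
Reached (1/5) = 1. Collecting the sign flips along the way, the symbol is -1.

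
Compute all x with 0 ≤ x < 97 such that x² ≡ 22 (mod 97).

97 ≡ 1 (mod 4), so we find a root by search.
Trying successive values, 33² = 1089 ≡ 22 (mod 97). The other root is 97 − 33 = 64.

33, 64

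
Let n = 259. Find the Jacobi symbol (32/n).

Pull out 2^5: since 259 ≡ 3 (mod 8), (2/259) = -1, so (2/259)^5 = -1.
Reached (1/259) = 1. Collecting the sign flips along the way, the symbol is -1.

-1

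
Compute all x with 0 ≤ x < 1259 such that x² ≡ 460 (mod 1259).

Since 1259 ≡ 3 (mod 4), a square root of 460 is 460^((1259+1)/4) = 460^315 mod 1259.
Repeated squaring: 460^2≡88, 460^4≡190, 460^8≡848, 460^16≡215, 460^32≡901, 460^64≡1005, 460^128≡307, 460^256≡1083 (mod 1259).
460^315 = 460^(256+32+16+8+2+1) ≡ 501 (mod 1259).
Check: 501² = 251001 ≡ 460 (mod 1259). The two roots are 501 and 758.

501, 758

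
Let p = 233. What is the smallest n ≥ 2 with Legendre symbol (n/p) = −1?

3

(2/233) = +1, so 2 is a residue.
(3/233) = −1, so 3 is the smallest positive non-residue mod 233.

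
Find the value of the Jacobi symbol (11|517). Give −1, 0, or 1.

Reciprocity: 11 ≡ 3 and 517 ≡ 1 (mod 4), so (11/517) = +(517/11).
Reduce top mod 11: now compute (0/11).
Top reduces to 0: gcd > 1, so the symbol is 0.

0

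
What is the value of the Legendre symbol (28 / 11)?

-1

Euler's criterion: (28/11) ≡ 6^5 (mod 11).
6^2 ≡ 3 (mod 11)
6^4 ≡ 9 (mod 11)
6^5 = 6^(4+1) ≡ 10 (mod 11).
Result is 10 ≡ −1, so (28/11) = −1.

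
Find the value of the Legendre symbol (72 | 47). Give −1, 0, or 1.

First reduce: 72 ≡ 25 (mod 47).
Reciprocity: 25 ≡ 1 and 47 ≡ 3 (mod 4), so (25/47) = +(47/25).
Reduce top mod 25: now compute (22/25).
Pull out 2: since 25 ≡ 1 (mod 8), (2/25) = +1.
Reciprocity: 11 ≡ 3 and 25 ≡ 1 (mod 4), so (11/25) = +(25/11).
Reduce top mod 11: now compute (3/11).
Reciprocity: 3 ≡ 3 and 11 ≡ 3 (mod 4), so (3/11) = −(11/3).
Reduce top mod 3: now compute (2/3).
Pull out 2: since 3 ≡ 3 (mod 8), (2/3) = -1.
Reached (1/3) = 1. Collecting the sign flips along the way, the symbol is +1.

1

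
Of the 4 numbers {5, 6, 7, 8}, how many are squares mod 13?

(5/13) = -1 → non-residue.
(6/13) = -1 → non-residue.
(7/13) = -1 → non-residue.
(8/13) = -1 → non-residue.
Total quadratic residues among the 4: 0.

0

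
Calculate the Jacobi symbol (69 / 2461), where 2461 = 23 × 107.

Reciprocity: 69 ≡ 1 and 2461 ≡ 1 (mod 4), so (69/2461) = +(2461/69).
Reduce top mod 69: now compute (46/69).
Pull out 2: since 69 ≡ 5 (mod 8), (2/69) = -1.
Reciprocity: 23 ≡ 3 and 69 ≡ 1 (mod 4), so (23/69) = +(69/23).
Reduce top mod 23: now compute (0/23).
Top reduces to 0: gcd > 1, so the symbol is 0.

0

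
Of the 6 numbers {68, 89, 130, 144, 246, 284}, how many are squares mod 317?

2

(68/317) = -1 → non-residue.
(89/317) = +1 → QR.
(130/317) = -1 → non-residue.
(144/317) = +1 → QR.
(246/317) = -1 → non-residue.
(284/317) = -1 → non-residue.
Total quadratic residues among the 6: 2.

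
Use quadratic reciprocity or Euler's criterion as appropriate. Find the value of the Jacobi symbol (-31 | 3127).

First reduce: -31 ≡ 3096 (mod 3127).
Pull out 2^3: since 3127 ≡ 7 (mod 8), (2/3127) = +1, so (2/3127)^3 = +1.
Reciprocity: 387 ≡ 3 and 3127 ≡ 3 (mod 4), so (387/3127) = −(3127/387).
Reduce top mod 387: now compute (31/387).
Reciprocity: 31 ≡ 3 and 387 ≡ 3 (mod 4), so (31/387) = −(387/31).
Reduce top mod 31: now compute (15/31).
Reciprocity: 15 ≡ 3 and 31 ≡ 3 (mod 4), so (15/31) = −(31/15).
Reduce top mod 15: now compute (1/15).
Reached (1/15) = 1. Collecting the sign flips along the way, the symbol is -1.

-1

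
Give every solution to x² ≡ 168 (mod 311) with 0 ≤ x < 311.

146, 165

Since 311 ≡ 3 (mod 4), a square root of 168 is 168^((311+1)/4) = 168^78 mod 311.
Repeated squaring: 168^2≡234, 168^4≡20, 168^8≡89, 168^16≡146, 168^32≡168, 168^64≡234 (mod 311).
168^78 = 168^(64+8+4+2) ≡ 146 (mod 311).
Check: 146² = 21316 ≡ 168 (mod 311). The two roots are 146 and 165.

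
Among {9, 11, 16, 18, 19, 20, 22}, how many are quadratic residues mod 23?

(9/23) = +1 → QR.
(11/23) = -1 → non-residue.
(16/23) = +1 → QR.
(18/23) = +1 → QR.
(19/23) = -1 → non-residue.
(20/23) = -1 → non-residue.
(22/23) = -1 → non-residue.
Total quadratic residues among the 7: 3.

3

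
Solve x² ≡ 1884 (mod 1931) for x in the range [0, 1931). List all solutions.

Since 1931 ≡ 3 (mod 4), a square root of 1884 is 1884^((1931+1)/4) = 1884^483 mod 1931.
Repeated squaring: 1884^2≡278, 1884^4≡44, 1884^8≡5, 1884^16≡25, 1884^32≡625, 1884^64≡563, 1884^128≡285, 1884^256≡123 (mod 1931).
1884^483 = 1884^(256+128+64+32+2+1) ≡ 1466 (mod 1931).
Check: 1466² = 2149156 ≡ 1884 (mod 1931). The two roots are 465 and 1466.

465, 1466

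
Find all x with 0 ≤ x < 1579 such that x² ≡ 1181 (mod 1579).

181, 1398

Since 1579 ≡ 3 (mod 4), a square root of 1181 is 1181^((1579+1)/4) = 1181^395 mod 1579.
Repeated squaring: 1181^2≡504, 1181^4≡1376, 1181^8≡155, 1181^16≡340, 1181^32≡333, 1181^64≡359, 1181^128≡982, 1181^256≡1134 (mod 1579).
1181^395 = 1181^(256+128+8+2+1) ≡ 1398 (mod 1579).
Check: 1398² = 1954404 ≡ 1181 (mod 1579). The two roots are 181 and 1398.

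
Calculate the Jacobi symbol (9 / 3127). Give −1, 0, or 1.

1

Reciprocity: 9 ≡ 1 and 3127 ≡ 3 (mod 4), so (9/3127) = +(3127/9).
Reduce top mod 9: now compute (4/9).
Pull out 2^2: since 9 ≡ 1 (mod 8), (2/9) = +1, so (2/9)^2 = +1.
Reached (1/9) = 1. Collecting the sign flips along the way, the symbol is +1.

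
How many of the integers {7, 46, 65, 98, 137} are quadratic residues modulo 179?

(7/179) = -1 → non-residue.
(46/179) = +1 → QR.
(65/179) = +1 → QR.
(98/179) = -1 → non-residue.
(137/179) = -1 → non-residue.
Total quadratic residues among the 5: 2.

2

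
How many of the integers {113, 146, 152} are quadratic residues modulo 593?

3

(113/593) = +1 → QR.
(146/593) = +1 → QR.
(152/593) = +1 → QR.
Total quadratic residues among the 3: 3.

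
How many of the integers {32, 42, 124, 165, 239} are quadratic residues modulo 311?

(32/311) = +1 → QR.
(42/311) = +1 → QR.
(124/311) = -1 → non-residue.
(165/311) = -1 → non-residue.
(239/311) = -1 → non-residue.
Total quadratic residues among the 5: 2.

2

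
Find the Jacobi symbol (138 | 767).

Pull out 2: since 767 ≡ 7 (mod 8), (2/767) = +1.
Reciprocity: 69 ≡ 1 and 767 ≡ 3 (mod 4), so (69/767) = +(767/69).
Reduce top mod 69: now compute (8/69).
Pull out 2^3: since 69 ≡ 5 (mod 8), (2/69) = -1, so (2/69)^3 = -1.
Reached (1/69) = 1. Collecting the sign flips along the way, the symbol is -1.

-1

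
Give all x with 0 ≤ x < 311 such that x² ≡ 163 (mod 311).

115, 196

Since 311 ≡ 3 (mod 4), a square root of 163 is 163^((311+1)/4) = 163^78 mod 311.
Repeated squaring: 163^2≡134, 163^4≡229, 163^8≡193, 163^16≡240, 163^32≡65, 163^64≡182 (mod 311).
163^78 = 163^(64+8+4+2) ≡ 196 (mod 311).
Check: 196² = 38416 ≡ 163 (mod 311). The two roots are 115 and 196.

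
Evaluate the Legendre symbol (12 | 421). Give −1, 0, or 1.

1

Euler's criterion: (12/421) ≡ 12^210 (mod 421).
12^2 ≡ 144 (mod 421)
12^4 ≡ 107 (mod 421)
12^8 ≡ 82 (mod 421)
12^16 ≡ 409 (mod 421)
12^32 ≡ 144 (mod 421)
12^64 ≡ 107 (mod 421)
12^128 ≡ 82 (mod 421)
12^210 = 12^(128+64+16+2) ≡ 1 (mod 421).
Result is 1, so (12/421) = 1.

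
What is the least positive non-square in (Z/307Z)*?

2

(2/307) = −1, so 2 is the smallest positive non-residue mod 307.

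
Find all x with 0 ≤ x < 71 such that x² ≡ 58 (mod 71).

22, 49

Since 71 ≡ 3 (mod 4), a square root of 58 is 58^((71+1)/4) = 58^18 mod 71.
Repeated squaring: 58^2≡27, 58^4≡19, 58^8≡6, 58^16≡36 (mod 71).
58^18 = 58^(16+2) ≡ 49 (mod 71).
Check: 49² = 2401 ≡ 58 (mod 71). The two roots are 22 and 49.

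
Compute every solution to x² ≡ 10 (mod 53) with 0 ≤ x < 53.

53 ≡ 1 (mod 4), so we find a root by search.
Trying successive values, 13² = 169 ≡ 10 (mod 53). The other root is 53 − 13 = 40.

13, 40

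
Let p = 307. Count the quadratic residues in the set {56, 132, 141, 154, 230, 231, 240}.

(56/307) = -1 → non-residue.
(132/307) = -1 → non-residue.
(141/307) = +1 → QR.
(154/307) = -1 → non-residue.
(230/307) = -1 → non-residue.
(231/307) = -1 → non-residue.
(240/307) = +1 → QR.
Total quadratic residues among the 7: 2.

2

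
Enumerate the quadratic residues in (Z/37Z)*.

Square k = 1,…,18 (k and 37−k give the same square):
1²=1, 2²=4, 3²=9, 4²=16, 5²=25, 6²=36, 7²≡12, 8²≡27, 9²≡7, 10²≡26, 11²≡10, 12²≡33, 13²≡21, 14²≡11, 15²≡3, 16²≡34, 17²≡30, 18²≡28 (mod 37).
So the quadratic residues mod 37 are {1, 3, 4, 7, 9, 10, 11, 12, 16, 21, 25, 26, 27, 28, 30, 33, 34, 36}.

1 3 4 7 9 10 11 12 16 21 25 26 27 28 30 33 34 36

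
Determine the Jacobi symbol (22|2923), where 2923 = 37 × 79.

Pull out 2: since 2923 ≡ 3 (mod 8), (2/2923) = -1.
Reciprocity: 11 ≡ 3 and 2923 ≡ 3 (mod 4), so (11/2923) = −(2923/11).
Reduce top mod 11: now compute (8/11).
Pull out 2^3: since 11 ≡ 3 (mod 8), (2/11) = -1, so (2/11)^3 = -1.
Reached (1/11) = 1. Collecting the sign flips along the way, the symbol is -1.

-1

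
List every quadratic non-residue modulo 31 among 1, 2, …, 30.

3 6 11 12 13 15 17 21 22 23 24 26 27 29 30

Square k = 1,…,15 (k and 31−k give the same square):
1²=1, 2²=4, 3²=9, 4²=16, 5²=25, 6²≡5, 7²≡18, 8²≡2, 9²≡19, 10²≡7, 11²≡28, 12²≡20, 13²≡14, 14²≡10, 15²≡8 (mod 31).
The residues are {1, 2, 4, 5, 7, 8, 9, 10, 14, 16, 18, 19, 20, 25, 28}; the non-residues are the remaining 15 nonzero classes.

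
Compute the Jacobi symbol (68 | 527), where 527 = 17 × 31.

Pull out 2^2: since 527 ≡ 7 (mod 8), (2/527) = +1, so (2/527)^2 = +1.
Reciprocity: 17 ≡ 1 and 527 ≡ 3 (mod 4), so (17/527) = +(527/17).
Reduce top mod 17: now compute (0/17).
Top reduces to 0: gcd > 1, so the symbol is 0.

0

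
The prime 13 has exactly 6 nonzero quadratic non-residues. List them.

2 5 6 7 8 11

Square k = 1,…,6 (k and 13−k give the same square):
1²=1, 2²=4, 3²=9, 4²≡3, 5²≡12, 6²≡10 (mod 13).
The residues are {1, 3, 4, 9, 10, 12}; the non-residues are the remaining 6 nonzero classes.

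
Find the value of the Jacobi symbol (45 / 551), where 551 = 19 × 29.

Reciprocity: 45 ≡ 1 and 551 ≡ 3 (mod 4), so (45/551) = +(551/45).
Reduce top mod 45: now compute (11/45).
Reciprocity: 11 ≡ 3 and 45 ≡ 1 (mod 4), so (11/45) = +(45/11).
Reduce top mod 11: now compute (1/11).
Reached (1/11) = 1. Collecting the sign flips along the way, the symbol is +1.

1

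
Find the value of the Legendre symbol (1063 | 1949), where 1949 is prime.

Reciprocity: 1063 ≡ 3 and 1949 ≡ 1 (mod 4), so (1063/1949) = +(1949/1063).
Reduce top mod 1063: now compute (886/1063).
Pull out 2: since 1063 ≡ 7 (mod 8), (2/1063) = +1.
Reciprocity: 443 ≡ 3 and 1063 ≡ 3 (mod 4), so (443/1063) = −(1063/443).
Reduce top mod 443: now compute (177/443).
Reciprocity: 177 ≡ 1 and 443 ≡ 3 (mod 4), so (177/443) = +(443/177).
Reduce top mod 177: now compute (89/177).
Reciprocity: 89 ≡ 1 and 177 ≡ 1 (mod 4), so (89/177) = +(177/89).
Reduce top mod 89: now compute (88/89).
Pull out 2^3: since 89 ≡ 1 (mod 8), (2/89) = +1, so (2/89)^3 = +1.
Reciprocity: 11 ≡ 3 and 89 ≡ 1 (mod 4), so (11/89) = +(89/11).
Reduce top mod 11: now compute (1/11).
Reached (1/11) = 1. Collecting the sign flips along the way, the symbol is -1.

-1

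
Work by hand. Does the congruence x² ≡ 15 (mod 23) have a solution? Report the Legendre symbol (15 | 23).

Reciprocity: 15 ≡ 3 and 23 ≡ 3 (mod 4), so (15/23) = −(23/15).
Reduce top mod 15: now compute (8/15).
Pull out 2^3: since 15 ≡ 7 (mod 8), (2/15) = +1, so (2/15)^3 = +1.
Reached (1/15) = 1. Collecting the sign flips along the way, the symbol is -1.

-1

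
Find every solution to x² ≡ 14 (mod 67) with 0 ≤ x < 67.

Since 67 ≡ 3 (mod 4), a square root of 14 is 14^((67+1)/4) = 14^17 mod 67.
Repeated squaring: 14^2≡62, 14^4≡25, 14^8≡22, 14^16≡15 (mod 67).
14^17 = 14^(16+1) ≡ 9 (mod 67).
Check: 9² = 81 ≡ 14 (mod 67). The two roots are 9 and 58.

9, 58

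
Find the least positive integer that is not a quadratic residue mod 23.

(2/23) = +1, so 2 is a residue.
(3/23) = +1, so 3 is a residue.
(4/23) = +1, so 4 is a residue.
(5/23) = −1, so 5 is the smallest positive non-residue mod 23.

5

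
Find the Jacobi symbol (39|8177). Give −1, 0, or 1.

0

Reciprocity: 39 ≡ 3 and 8177 ≡ 1 (mod 4), so (39/8177) = +(8177/39).
Reduce top mod 39: now compute (26/39).
Pull out 2: since 39 ≡ 7 (mod 8), (2/39) = +1.
Reciprocity: 13 ≡ 1 and 39 ≡ 3 (mod 4), so (13/39) = +(39/13).
Reduce top mod 13: now compute (0/13).
Top reduces to 0: gcd > 1, so the symbol is 0.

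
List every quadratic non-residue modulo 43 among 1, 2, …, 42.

Square k = 1,…,21 (k and 43−k give the same square):
1²=1, 2²=4, 3²=9, 4²=16, 5²=25, 6²=36, 7²≡6, 8²≡21, 9²≡38, 10²≡14, 11²≡35, 12²≡15, 13²≡40, 14²≡24, 15²≡10, 16²≡41, 17²≡31, 18²≡23, 19²≡17, 20²≡13, 21²≡11 (mod 43).
The residues are {1, 4, 6, 9, 10, 11, 13, 14, 15, 16, 17, 21, 23, 24, 25, 31, 35, 36, 38, 40, 41}; the non-residues are the remaining 21 nonzero classes.

2 3 5 7 8 12 18 19 20 22 26 27 28 29 30 32 33 34 37 39 42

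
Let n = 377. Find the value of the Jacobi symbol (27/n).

Reciprocity: 27 ≡ 3 and 377 ≡ 1 (mod 4), so (27/377) = +(377/27).
Reduce top mod 27: now compute (26/27).
Pull out 2: since 27 ≡ 3 (mod 8), (2/27) = -1.
Reciprocity: 13 ≡ 1 and 27 ≡ 3 (mod 4), so (13/27) = +(27/13).
Reduce top mod 13: now compute (1/13).
Reached (1/13) = 1. Collecting the sign flips along the way, the symbol is -1.

-1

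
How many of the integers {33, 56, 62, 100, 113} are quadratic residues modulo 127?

(33/127) = -1 → non-residue.
(56/127) = -1 → non-residue.
(62/127) = +1 → QR.
(100/127) = +1 → QR.
(113/127) = +1 → QR.
Total quadratic residues among the 5: 3.

3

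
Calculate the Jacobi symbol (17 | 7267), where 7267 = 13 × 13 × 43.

1

Reciprocity: 17 ≡ 1 and 7267 ≡ 3 (mod 4), so (17/7267) = +(7267/17).
Reduce top mod 17: now compute (8/17).
Pull out 2^3: since 17 ≡ 1 (mod 8), (2/17) = +1, so (2/17)^3 = +1.
Reached (1/17) = 1. Collecting the sign flips along the way, the symbol is +1.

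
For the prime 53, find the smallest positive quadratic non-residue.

(2/53) = −1, so 2 is the smallest positive non-residue mod 53.

2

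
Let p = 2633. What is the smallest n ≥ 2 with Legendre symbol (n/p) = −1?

(2/2633) = +1, so 2 is a residue.
(3/2633) = −1, so 3 is the smallest positive non-residue mod 2633.

3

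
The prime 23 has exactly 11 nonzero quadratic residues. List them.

1 2 3 4 6 8 9 12 13 16 18

Square k = 1,…,11 (k and 23−k give the same square):
1²=1, 2²=4, 3²=9, 4²=16, 5²≡2, 6²≡13, 7²≡3, 8²≡18, 9²≡12, 10²≡8, 11²≡6 (mod 23).
So the quadratic residues mod 23 are {1, 2, 3, 4, 6, 8, 9, 12, 13, 16, 18}.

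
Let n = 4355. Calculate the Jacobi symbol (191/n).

Reciprocity: 191 ≡ 3 and 4355 ≡ 3 (mod 4), so (191/4355) = −(4355/191).
Reduce top mod 191: now compute (153/191).
Reciprocity: 153 ≡ 1 and 191 ≡ 3 (mod 4), so (153/191) = +(191/153).
Reduce top mod 153: now compute (38/153).
Pull out 2: since 153 ≡ 1 (mod 8), (2/153) = +1.
Reciprocity: 19 ≡ 3 and 153 ≡ 1 (mod 4), so (19/153) = +(153/19).
Reduce top mod 19: now compute (1/19).
Reached (1/19) = 1. Collecting the sign flips along the way, the symbol is -1.

-1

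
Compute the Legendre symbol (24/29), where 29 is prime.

1

Euler's criterion: (24/29) ≡ 24^14 (mod 29).
24^2 ≡ 25 (mod 29)
24^4 ≡ 16 (mod 29)
24^8 ≡ 24 (mod 29)
24^14 = 24^(8+4+2) ≡ 1 (mod 29).
Result is 1, so (24/29) = 1.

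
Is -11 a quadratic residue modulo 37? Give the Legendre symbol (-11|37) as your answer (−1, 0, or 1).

Euler's criterion: (-11/37) ≡ 26^18 (mod 37).
26^2 ≡ 10 (mod 37)
26^4 ≡ 26 (mod 37)
26^8 ≡ 10 (mod 37)
26^16 ≡ 26 (mod 37)
26^18 = 26^(16+2) ≡ 1 (mod 37).
Result is 1, so (-11/37) = 1.

1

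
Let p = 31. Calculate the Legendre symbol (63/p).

1

First reduce: 63 ≡ 1 (mod 31).
Reached (1/31) = 1. Collecting the sign flips along the way, the symbol is +1.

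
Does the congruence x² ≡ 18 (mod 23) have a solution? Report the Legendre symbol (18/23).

1

Pull out 2: since 23 ≡ 7 (mod 8), (2/23) = +1.
Reciprocity: 9 ≡ 1 and 23 ≡ 3 (mod 4), so (9/23) = +(23/9).
Reduce top mod 9: now compute (5/9).
Reciprocity: 5 ≡ 1 and 9 ≡ 1 (mod 4), so (5/9) = +(9/5).
Reduce top mod 5: now compute (4/5).
Pull out 2^2: since 5 ≡ 5 (mod 8), (2/5) = -1, so (2/5)^2 = +1.
Reached (1/5) = 1. Collecting the sign flips along the way, the symbol is +1.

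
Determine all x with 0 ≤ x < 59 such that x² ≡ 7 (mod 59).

19, 40

Since 59 ≡ 3 (mod 4), a square root of 7 is 7^((59+1)/4) = 7^15 mod 59.
Repeated squaring: 7^2≡49, 7^4≡41, 7^8≡29 (mod 59).
7^15 = 7^(8+4+2+1) ≡ 19 (mod 59).
Check: 19² = 361 ≡ 7 (mod 59). The two roots are 19 and 40.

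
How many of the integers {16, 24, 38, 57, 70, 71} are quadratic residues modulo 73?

6

(16/73) = +1 → QR.
(24/73) = +1 → QR.
(38/73) = +1 → QR.
(57/73) = +1 → QR.
(70/73) = +1 → QR.
(71/73) = +1 → QR.
Total quadratic residues among the 6: 6.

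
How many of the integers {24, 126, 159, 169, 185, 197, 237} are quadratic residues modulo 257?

4

(24/257) = -1 → non-residue.
(126/257) = -1 → non-residue.
(159/257) = +1 → QR.
(169/257) = +1 → QR.
(185/257) = +1 → QR.
(197/257) = +1 → QR.
(237/257) = -1 → non-residue.
Total quadratic residues among the 7: 4.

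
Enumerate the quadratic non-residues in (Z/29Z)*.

Square k = 1,…,14 (k and 29−k give the same square):
1²=1, 2²=4, 3²=9, 4²=16, 5²=25, 6²≡7, 7²≡20, 8²≡6, 9²≡23, 10²≡13, 11²≡5, 12²≡28, 13²≡24, 14²≡22 (mod 29).
The residues are {1, 4, 5, 6, 7, 9, 13, 16, 20, 22, 23, 24, 25, 28}; the non-residues are the remaining 14 nonzero classes.

2, 3, 8, 10, 11, 12, 14, 15, 17, 18, 19, 21, 26, 27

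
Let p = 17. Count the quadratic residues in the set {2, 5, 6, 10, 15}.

2

(2/17) = +1 → QR.
(5/17) = -1 → non-residue.
(6/17) = -1 → non-residue.
(10/17) = -1 → non-residue.
(15/17) = +1 → QR.
Total quadratic residues among the 5: 2.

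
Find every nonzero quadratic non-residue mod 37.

2, 5, 6, 8, 13, 14, 15, 17, 18, 19, 20, 22, 23, 24, 29, 31, 32, 35

Square k = 1,…,18 (k and 37−k give the same square):
1²=1, 2²=4, 3²=9, 4²=16, 5²=25, 6²=36, 7²≡12, 8²≡27, 9²≡7, 10²≡26, 11²≡10, 12²≡33, 13²≡21, 14²≡11, 15²≡3, 16²≡34, 17²≡30, 18²≡28 (mod 37).
The residues are {1, 3, 4, 7, 9, 10, 11, 12, 16, 21, 25, 26, 27, 28, 30, 33, 34, 36}; the non-residues are the remaining 18 nonzero classes.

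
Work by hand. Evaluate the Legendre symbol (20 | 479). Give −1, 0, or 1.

Pull out 2^2: since 479 ≡ 7 (mod 8), (2/479) = +1, so (2/479)^2 = +1.
Reciprocity: 5 ≡ 1 and 479 ≡ 3 (mod 4), so (5/479) = +(479/5).
Reduce top mod 5: now compute (4/5).
Pull out 2^2: since 5 ≡ 5 (mod 8), (2/5) = -1, so (2/5)^2 = +1.
Reached (1/5) = 1. Collecting the sign flips along the way, the symbol is +1.

1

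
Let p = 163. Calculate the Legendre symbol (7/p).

Reciprocity: 7 ≡ 3 and 163 ≡ 3 (mod 4), so (7/163) = −(163/7).
Reduce top mod 7: now compute (2/7).
Pull out 2: since 7 ≡ 7 (mod 8), (2/7) = +1.
Reached (1/7) = 1. Collecting the sign flips along the way, the symbol is -1.

-1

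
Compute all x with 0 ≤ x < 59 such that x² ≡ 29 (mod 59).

Since 59 ≡ 3 (mod 4), a square root of 29 is 29^((59+1)/4) = 29^15 mod 59.
Repeated squaring: 29^2≡15, 29^4≡48, 29^8≡3 (mod 59).
29^15 = 29^(8+4+2+1) ≡ 41 (mod 59).
Check: 41² = 1681 ≡ 29 (mod 59). The two roots are 18 and 41.

18, 41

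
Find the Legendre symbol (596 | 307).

1

Euler's criterion: (596/307) ≡ 289^153 (mod 307).
289^2 ≡ 17 (mod 307)
289^4 ≡ 289 (mod 307)
289^8 ≡ 17 (mod 307)
289^16 ≡ 289 (mod 307)
289^32 ≡ 17 (mod 307)
289^64 ≡ 289 (mod 307)
289^128 ≡ 17 (mod 307)
289^153 = 289^(128+16+8+1) ≡ 1 (mod 307).
Result is 1, so (596/307) = 1.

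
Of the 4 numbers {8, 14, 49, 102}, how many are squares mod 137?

(8/137) = +1 → QR.
(14/137) = +1 → QR.
(49/137) = +1 → QR.
(102/137) = -1 → non-residue.
Total quadratic residues among the 4: 3.

3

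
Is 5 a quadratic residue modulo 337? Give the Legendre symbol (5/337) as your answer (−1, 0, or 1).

Reciprocity: 5 ≡ 1 and 337 ≡ 1 (mod 4), so (5/337) = +(337/5).
Reduce top mod 5: now compute (2/5).
Pull out 2: since 5 ≡ 5 (mod 8), (2/5) = -1.
Reached (1/5) = 1. Collecting the sign flips along the way, the symbol is -1.

-1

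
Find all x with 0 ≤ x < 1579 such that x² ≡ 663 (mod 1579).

544, 1035

Since 1579 ≡ 3 (mod 4), a square root of 663 is 663^((1579+1)/4) = 663^395 mod 1579.
Repeated squaring: 663^2≡607, 663^4≡542, 663^8≡70, 663^16≡163, 663^32≡1305, 663^64≡863, 663^128≡1060, 663^256≡931 (mod 1579).
663^395 = 663^(256+128+8+2+1) ≡ 1035 (mod 1579).
Check: 1035² = 1071225 ≡ 663 (mod 1579). The two roots are 544 and 1035.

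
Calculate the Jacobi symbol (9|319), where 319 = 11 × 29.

1

Reciprocity: 9 ≡ 1 and 319 ≡ 3 (mod 4), so (9/319) = +(319/9).
Reduce top mod 9: now compute (4/9).
Pull out 2^2: since 9 ≡ 1 (mod 8), (2/9) = +1, so (2/9)^2 = +1.
Reached (1/9) = 1. Collecting the sign flips along the way, the symbol is +1.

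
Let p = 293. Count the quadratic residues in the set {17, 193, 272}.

3

(17/293) = +1 → QR.
(193/293) = +1 → QR.
(272/293) = +1 → QR.
Total quadratic residues among the 3: 3.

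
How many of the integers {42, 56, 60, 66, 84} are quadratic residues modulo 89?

2

(42/89) = +1 → QR.
(56/89) = -1 → non-residue.
(60/89) = -1 → non-residue.
(66/89) = -1 → non-residue.
(84/89) = +1 → QR.
Total quadratic residues among the 5: 2.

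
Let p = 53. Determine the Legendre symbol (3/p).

Reciprocity: 3 ≡ 3 and 53 ≡ 1 (mod 4), so (3/53) = +(53/3).
Reduce top mod 3: now compute (2/3).
Pull out 2: since 3 ≡ 3 (mod 8), (2/3) = -1.
Reached (1/3) = 1. Collecting the sign flips along the way, the symbol is -1.

-1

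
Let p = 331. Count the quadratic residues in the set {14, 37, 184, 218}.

(14/331) = +1 → QR.
(37/331) = -1 → non-residue.
(184/331) = +1 → QR.
(218/331) = -1 → non-residue.
Total quadratic residues among the 4: 2.

2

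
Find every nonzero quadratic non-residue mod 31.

3 6 11 12 13 15 17 21 22 23 24 26 27 29 30

Square k = 1,…,15 (k and 31−k give the same square):
1²=1, 2²=4, 3²=9, 4²=16, 5²=25, 6²≡5, 7²≡18, 8²≡2, 9²≡19, 10²≡7, 11²≡28, 12²≡20, 13²≡14, 14²≡10, 15²≡8 (mod 31).
The residues are {1, 2, 4, 5, 7, 8, 9, 10, 14, 16, 18, 19, 20, 25, 28}; the non-residues are the remaining 15 nonzero classes.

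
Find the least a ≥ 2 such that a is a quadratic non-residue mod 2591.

7

(2/2591) = +1, so 2 is a residue.
(3/2591) = +1, so 3 is a residue.
(4/2591) = +1, so 4 is a residue.
(5/2591) = +1, so 5 is a residue.
(6/2591) = +1, so 6 is a residue.
(7/2591) = −1, so 7 is the smallest positive non-residue mod 2591.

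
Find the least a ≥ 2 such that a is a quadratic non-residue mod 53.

2

(2/53) = −1, so 2 is the smallest positive non-residue mod 53.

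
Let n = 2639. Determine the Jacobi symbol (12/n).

1

Pull out 2^2: since 2639 ≡ 7 (mod 8), (2/2639) = +1, so (2/2639)^2 = +1.
Reciprocity: 3 ≡ 3 and 2639 ≡ 3 (mod 4), so (3/2639) = −(2639/3).
Reduce top mod 3: now compute (2/3).
Pull out 2: since 3 ≡ 3 (mod 8), (2/3) = -1.
Reached (1/3) = 1. Collecting the sign flips along the way, the symbol is +1.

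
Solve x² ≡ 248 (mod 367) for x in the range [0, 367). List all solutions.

Since 367 ≡ 3 (mod 4), a square root of 248 is 248^((367+1)/4) = 248^92 mod 367.
Repeated squaring: 248^2≡215, 248^4≡350, 248^8≡289, 248^16≡212, 248^32≡170, 248^64≡274 (mod 367).
248^92 = 248^(64+16+8+4) ≡ 196 (mod 367).
Check: 196² = 38416 ≡ 248 (mod 367). The two roots are 171 and 196.

171, 196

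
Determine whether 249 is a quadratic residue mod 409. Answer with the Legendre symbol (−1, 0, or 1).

1

Euler's criterion: (249/409) ≡ 249^204 (mod 409).
249^2 ≡ 242 (mod 409)
249^4 ≡ 77 (mod 409)
249^8 ≡ 203 (mod 409)
249^16 ≡ 309 (mod 409)
249^32 ≡ 184 (mod 409)
249^64 ≡ 318 (mod 409)
249^128 ≡ 101 (mod 409)
249^204 = 249^(128+64+8+4) ≡ 1 (mod 409).
Result is 1, so (249/409) = 1.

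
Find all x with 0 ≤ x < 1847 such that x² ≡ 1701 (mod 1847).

586, 1261

Since 1847 ≡ 3 (mod 4), a square root of 1701 is 1701^((1847+1)/4) = 1701^462 mod 1847.
Repeated squaring: 1701^2≡999, 1701^4≡621, 1701^8≡1465, 1701^16≡11, 1701^32≡121, 1701^64≡1712, 1701^128≡1602, 1701^256≡921 (mod 1847).
1701^462 = 1701^(256+128+64+8+4+2) ≡ 1261 (mod 1847).
Check: 1261² = 1590121 ≡ 1701 (mod 1847). The two roots are 586 and 1261.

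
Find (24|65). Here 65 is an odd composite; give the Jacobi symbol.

Pull out 2^3: since 65 ≡ 1 (mod 8), (2/65) = +1, so (2/65)^3 = +1.
Reciprocity: 3 ≡ 3 and 65 ≡ 1 (mod 4), so (3/65) = +(65/3).
Reduce top mod 3: now compute (2/3).
Pull out 2: since 3 ≡ 3 (mod 8), (2/3) = -1.
Reached (1/3) = 1. Collecting the sign flips along the way, the symbol is -1.

-1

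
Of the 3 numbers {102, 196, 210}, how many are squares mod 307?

(102/307) = +1 → QR.
(196/307) = +1 → QR.
(210/307) = -1 → non-residue.
Total quadratic residues among the 3: 2.

2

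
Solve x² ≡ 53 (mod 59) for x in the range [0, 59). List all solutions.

17, 42

Since 59 ≡ 3 (mod 4), a square root of 53 is 53^((59+1)/4) = 53^15 mod 59.
Repeated squaring: 53^2≡36, 53^4≡57, 53^8≡4 (mod 59).
53^15 = 53^(8+4+2+1) ≡ 17 (mod 59).
Check: 17² = 289 ≡ 53 (mod 59). The two roots are 17 and 42.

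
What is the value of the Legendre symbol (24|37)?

-1

Euler's criterion: (24/37) ≡ 24^18 (mod 37).
24^2 ≡ 21 (mod 37)
24^4 ≡ 34 (mod 37)
24^8 ≡ 9 (mod 37)
24^16 ≡ 7 (mod 37)
24^18 = 24^(16+2) ≡ 36 (mod 37).
Result is 36 ≡ −1, so (24/37) = −1.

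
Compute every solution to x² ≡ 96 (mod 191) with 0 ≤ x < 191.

Since 191 ≡ 3 (mod 4), a square root of 96 is 96^((191+1)/4) = 96^48 mod 191.
Repeated squaring: 96^2≡48, 96^4≡12, 96^8≡144, 96^16≡108, 96^32≡13 (mod 191).
96^48 = 96^(32+16) ≡ 67 (mod 191).
Check: 67² = 4489 ≡ 96 (mod 191). The two roots are 67 and 124.

67, 124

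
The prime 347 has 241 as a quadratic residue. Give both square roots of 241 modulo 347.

58, 289

Since 347 ≡ 3 (mod 4), a square root of 241 is 241^((347+1)/4) = 241^87 mod 347.
Repeated squaring: 241^2≡132, 241^4≡74, 241^8≡271, 241^16≡224, 241^32≡208, 241^64≡236 (mod 347).
241^87 = 241^(64+16+4+2+1) ≡ 289 (mod 347).
Check: 289² = 83521 ≡ 241 (mod 347). The two roots are 58 and 289.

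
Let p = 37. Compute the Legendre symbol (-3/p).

First reduce: -3 ≡ 34 (mod 37).
Pull out 2: since 37 ≡ 5 (mod 8), (2/37) = -1.
Reciprocity: 17 ≡ 1 and 37 ≡ 1 (mod 4), so (17/37) = +(37/17).
Reduce top mod 17: now compute (3/17).
Reciprocity: 3 ≡ 3 and 17 ≡ 1 (mod 4), so (3/17) = +(17/3).
Reduce top mod 3: now compute (2/3).
Pull out 2: since 3 ≡ 3 (mod 8), (2/3) = -1.
Reached (1/3) = 1. Collecting the sign flips along the way, the symbol is +1.

1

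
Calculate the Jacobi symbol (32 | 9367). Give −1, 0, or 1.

1

Pull out 2^5: since 9367 ≡ 7 (mod 8), (2/9367) = +1, so (2/9367)^5 = +1.
Reached (1/9367) = 1. Collecting the sign flips along the way, the symbol is +1.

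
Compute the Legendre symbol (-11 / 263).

First reduce: -11 ≡ 252 (mod 263).
Pull out 2^2: since 263 ≡ 7 (mod 8), (2/263) = +1, so (2/263)^2 = +1.
Reciprocity: 63 ≡ 3 and 263 ≡ 3 (mod 4), so (63/263) = −(263/63).
Reduce top mod 63: now compute (11/63).
Reciprocity: 11 ≡ 3 and 63 ≡ 3 (mod 4), so (11/63) = −(63/11).
Reduce top mod 11: now compute (8/11).
Pull out 2^3: since 11 ≡ 3 (mod 8), (2/11) = -1, so (2/11)^3 = -1.
Reached (1/11) = 1. Collecting the sign flips along the way, the symbol is -1.

-1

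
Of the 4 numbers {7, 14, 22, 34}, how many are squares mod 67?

2

(7/67) = -1 → non-residue.
(14/67) = +1 → QR.
(22/67) = +1 → QR.
(34/67) = -1 → non-residue.
Total quadratic residues among the 4: 2.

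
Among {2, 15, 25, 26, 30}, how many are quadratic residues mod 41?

2

(2/41) = +1 → QR.
(15/41) = -1 → non-residue.
(25/41) = +1 → QR.
(26/41) = -1 → non-residue.
(30/41) = -1 → non-residue.
Total quadratic residues among the 5: 2.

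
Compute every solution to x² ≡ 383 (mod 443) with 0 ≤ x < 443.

Since 443 ≡ 3 (mod 4), a square root of 383 is 383^((443+1)/4) = 383^111 mod 443.
Repeated squaring: 383^2≡56, 383^4≡35, 383^8≡339, 383^16≡184, 383^32≡188, 383^64≡347 (mod 443).
383^111 = 383^(64+32+8+4+2+1) ≡ 238 (mod 443).
Check: 238² = 56644 ≡ 383 (mod 443). The two roots are 205 and 238.

205, 238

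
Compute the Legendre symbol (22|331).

1

Pull out 2: since 331 ≡ 3 (mod 8), (2/331) = -1.
Reciprocity: 11 ≡ 3 and 331 ≡ 3 (mod 4), so (11/331) = −(331/11).
Reduce top mod 11: now compute (1/11).
Reached (1/11) = 1. Collecting the sign flips along the way, the symbol is +1.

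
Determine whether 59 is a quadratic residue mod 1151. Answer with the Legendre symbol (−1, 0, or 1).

1

Euler's criterion: (59/1151) ≡ 59^575 (mod 1151).
59^2 ≡ 28 (mod 1151)
59^4 ≡ 784 (mod 1151)
59^8 ≡ 22 (mod 1151)
59^16 ≡ 484 (mod 1151)
59^32 ≡ 603 (mod 1151)
59^64 ≡ 1044 (mod 1151)
59^128 ≡ 1090 (mod 1151)
59^256 ≡ 268 (mod 1151)
59^512 ≡ 462 (mod 1151)
59^575 = 59^(512+32+16+8+4+2+1) ≡ 1 (mod 1151).
Result is 1, so (59/1151) = 1.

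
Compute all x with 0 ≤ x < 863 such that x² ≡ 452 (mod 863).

Since 863 ≡ 3 (mod 4), a square root of 452 is 452^((863+1)/4) = 452^216 mod 863.
Repeated squaring: 452^2≡636, 452^4≡612, 452^8≡2, 452^16≡4, 452^32≡16, 452^64≡256, 452^128≡811 (mod 863).
452^216 = 452^(128+64+16+8) ≡ 516 (mod 863).
Check: 516² = 266256 ≡ 452 (mod 863). The two roots are 347 and 516.

347, 516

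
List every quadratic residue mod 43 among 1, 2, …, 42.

Square k = 1,…,21 (k and 43−k give the same square):
1²=1, 2²=4, 3²=9, 4²=16, 5²=25, 6²=36, 7²≡6, 8²≡21, 9²≡38, 10²≡14, 11²≡35, 12²≡15, 13²≡40, 14²≡24, 15²≡10, 16²≡41, 17²≡31, 18²≡23, 19²≡17, 20²≡13, 21²≡11 (mod 43).
So the quadratic residues mod 43 are {1, 4, 6, 9, 10, 11, 13, 14, 15, 16, 17, 21, 23, 24, 25, 31, 35, 36, 38, 40, 41}.

1,4,6,9,10,11,13,14,15,16,17,21,23,24,25,31,35,36,38,40,41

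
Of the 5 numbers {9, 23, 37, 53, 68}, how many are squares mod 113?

(9/113) = +1 → QR.
(23/113) = -1 → non-residue.
(37/113) = -1 → non-residue.
(53/113) = +1 → QR.
(68/113) = -1 → non-residue.
Total quadratic residues among the 5: 2.

2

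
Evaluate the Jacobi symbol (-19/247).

0

First reduce: -19 ≡ 228 (mod 247).
Pull out 2^2: since 247 ≡ 7 (mod 8), (2/247) = +1, so (2/247)^2 = +1.
Reciprocity: 57 ≡ 1 and 247 ≡ 3 (mod 4), so (57/247) = +(247/57).
Reduce top mod 57: now compute (19/57).
Reciprocity: 19 ≡ 3 and 57 ≡ 1 (mod 4), so (19/57) = +(57/19).
Reduce top mod 19: now compute (0/19).
Top reduces to 0: gcd > 1, so the symbol is 0.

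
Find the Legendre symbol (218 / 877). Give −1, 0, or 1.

Pull out 2: since 877 ≡ 5 (mod 8), (2/877) = -1.
Reciprocity: 109 ≡ 1 and 877 ≡ 1 (mod 4), so (109/877) = +(877/109).
Reduce top mod 109: now compute (5/109).
Reciprocity: 5 ≡ 1 and 109 ≡ 1 (mod 4), so (5/109) = +(109/5).
Reduce top mod 5: now compute (4/5).
Pull out 2^2: since 5 ≡ 5 (mod 8), (2/5) = -1, so (2/5)^2 = +1.
Reached (1/5) = 1. Collecting the sign flips along the way, the symbol is -1.

-1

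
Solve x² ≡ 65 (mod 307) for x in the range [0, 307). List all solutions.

Since 307 ≡ 3 (mod 4), a square root of 65 is 65^((307+1)/4) = 65^77 mod 307.
Repeated squaring: 65^2≡234, 65^4≡110, 65^8≡127, 65^16≡165, 65^32≡209, 65^64≡87 (mod 307).
65^77 = 65^(64+8+4+1) ≡ 40 (mod 307).
Check: 40² = 1600 ≡ 65 (mod 307). The two roots are 40 and 267.

40, 267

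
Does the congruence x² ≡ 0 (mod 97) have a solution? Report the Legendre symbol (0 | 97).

Top reduces to 0: gcd > 1, so the symbol is 0.

0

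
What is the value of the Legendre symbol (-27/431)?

-1

First reduce: -27 ≡ 404 (mod 431).
Pull out 2^2: since 431 ≡ 7 (mod 8), (2/431) = +1, so (2/431)^2 = +1.
Reciprocity: 101 ≡ 1 and 431 ≡ 3 (mod 4), so (101/431) = +(431/101).
Reduce top mod 101: now compute (27/101).
Reciprocity: 27 ≡ 3 and 101 ≡ 1 (mod 4), so (27/101) = +(101/27).
Reduce top mod 27: now compute (20/27).
Pull out 2^2: since 27 ≡ 3 (mod 8), (2/27) = -1, so (2/27)^2 = +1.
Reciprocity: 5 ≡ 1 and 27 ≡ 3 (mod 4), so (5/27) = +(27/5).
Reduce top mod 5: now compute (2/5).
Pull out 2: since 5 ≡ 5 (mod 8), (2/5) = -1.
Reached (1/5) = 1. Collecting the sign flips along the way, the symbol is -1.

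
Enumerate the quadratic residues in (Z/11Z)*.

Square k = 1,…,5 (k and 11−k give the same square):
1²=1, 2²=4, 3²=9, 4²≡5, 5²≡3 (mod 11).
So the quadratic residues mod 11 are {1, 3, 4, 5, 9}.

1, 3, 4, 5, 9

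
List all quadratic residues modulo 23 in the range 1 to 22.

1, 2, 3, 4, 6, 8, 9, 12, 13, 16, 18

Square k = 1,…,11 (k and 23−k give the same square):
1²=1, 2²=4, 3²=9, 4²=16, 5²≡2, 6²≡13, 7²≡3, 8²≡18, 9²≡12, 10²≡8, 11²≡6 (mod 23).
So the quadratic residues mod 23 are {1, 2, 3, 4, 6, 8, 9, 12, 13, 16, 18}.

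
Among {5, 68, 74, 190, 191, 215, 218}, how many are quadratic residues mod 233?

(5/233) = -1 → non-residue.
(68/233) = -1 → non-residue.
(74/233) = +1 → QR.
(190/233) = -1 → non-residue.
(191/233) = -1 → non-residue.
(215/233) = +1 → QR.
(218/233) = +1 → QR.
Total quadratic residues among the 7: 3.

3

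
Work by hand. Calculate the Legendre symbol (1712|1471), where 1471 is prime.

First reduce: 1712 ≡ 241 (mod 1471).
Reciprocity: 241 ≡ 1 and 1471 ≡ 3 (mod 4), so (241/1471) = +(1471/241).
Reduce top mod 241: now compute (25/241).
Reciprocity: 25 ≡ 1 and 241 ≡ 1 (mod 4), so (25/241) = +(241/25).
Reduce top mod 25: now compute (16/25).
Pull out 2^4: since 25 ≡ 1 (mod 8), (2/25) = +1, so (2/25)^4 = +1.
Reached (1/25) = 1. Collecting the sign flips along the way, the symbol is +1.

1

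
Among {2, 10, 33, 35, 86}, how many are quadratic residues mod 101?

1

(2/101) = -1 → non-residue.
(10/101) = -1 → non-residue.
(33/101) = +1 → QR.
(35/101) = -1 → non-residue.
(86/101) = -1 → non-residue.
Total quadratic residues among the 5: 1.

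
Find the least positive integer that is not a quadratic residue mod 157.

(2/157) = −1, so 2 is the smallest positive non-residue mod 157.

2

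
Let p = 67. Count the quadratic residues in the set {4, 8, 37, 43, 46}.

(4/67) = +1 → QR.
(8/67) = -1 → non-residue.
(37/67) = +1 → QR.
(43/67) = -1 → non-residue.
(46/67) = -1 → non-residue.
Total quadratic residues among the 5: 2.

2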